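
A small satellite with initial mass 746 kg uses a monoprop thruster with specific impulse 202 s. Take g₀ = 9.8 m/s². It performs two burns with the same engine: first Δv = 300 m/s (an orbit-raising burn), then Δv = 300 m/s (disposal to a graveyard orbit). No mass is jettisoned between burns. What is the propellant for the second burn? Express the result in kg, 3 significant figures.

propellant for the second burn ≈ 90.2 kg

v_e = Isp · g₀ = 202 × 9.8 = 1979.6 m/s.
After the first burn: m = 746 × exp(−300/1979.6) = 746 × 0.85938 = 641.097 kg.
After the second burn: m = 641.097 × exp(−300/1979.6) = 641.097 × 0.85938 = 550.946 kg.
Second-burn propellant = 641.097 − 550.946 = 90.151 kg.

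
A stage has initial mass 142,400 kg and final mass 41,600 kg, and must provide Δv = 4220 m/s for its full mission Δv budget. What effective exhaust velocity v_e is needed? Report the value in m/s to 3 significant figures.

v_e ≈ 3430 m/s

ln(m₀/m_f) = ln(142400/41600) = ln(3.423) = 1.2305.
From the ideal rocket equation, v_e = Δv / ln(m₀/m_f) = 4220 / 1.2305 = 3429.4 m/s.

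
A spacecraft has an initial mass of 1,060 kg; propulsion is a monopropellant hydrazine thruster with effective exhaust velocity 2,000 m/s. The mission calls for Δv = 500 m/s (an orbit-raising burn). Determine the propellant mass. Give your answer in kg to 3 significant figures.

propellant mass ≈ 234 kg

From the ideal rocket equation, m₀/m_f = exp(Δv / v_e) = exp(500 / 2000.0) = exp(0.2500) = 1.2840.
m_f = 1,060 / 1.2840 = 825.545 kg, so propellant = m₀ − m_f = 1,060 − 825.545 = 234.455 kg.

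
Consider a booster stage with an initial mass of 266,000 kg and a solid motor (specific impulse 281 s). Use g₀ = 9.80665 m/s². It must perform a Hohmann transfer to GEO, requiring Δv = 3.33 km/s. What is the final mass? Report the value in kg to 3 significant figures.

final mass ≈ 79400 kg

v_e = Isp · g₀ = 281 × 9.80665 = 2755.7 m/s.
From the ideal rocket equation, m₀/m_f = exp(Δv / v_e) = exp(3330 / 2755.7) = exp(1.2084) = 3.3482.
m_f = m₀ / 3.3482 = 266,000 / 3.3482 = 79,445.7 kg.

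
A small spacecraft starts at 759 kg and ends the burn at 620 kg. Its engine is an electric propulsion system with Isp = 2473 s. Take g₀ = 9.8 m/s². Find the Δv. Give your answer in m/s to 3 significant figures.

Δv ≈ 4900 m/s

v_e = Isp · g₀ = 2473 × 9.8 = 24235.4 m/s.
Δv = v_e · ln(m₀/m_f) = 24235.4 × ln(1.224) = 24235.4 × 0.2023 ≈ 4902.4 m/s.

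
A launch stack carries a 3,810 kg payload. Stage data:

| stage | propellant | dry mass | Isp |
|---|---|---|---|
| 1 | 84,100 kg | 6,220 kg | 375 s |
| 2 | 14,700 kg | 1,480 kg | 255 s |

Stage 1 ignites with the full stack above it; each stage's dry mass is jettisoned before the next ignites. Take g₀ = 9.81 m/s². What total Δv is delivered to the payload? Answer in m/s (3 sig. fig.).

Δv ≈ 8610 m/s

Ignition mass of stage 1 = 84,100+6,220 + 14,700+1,480 + 3,810 = 110,310 kg.
Stage 1: m₀ = 110,310 kg, m_f = 110,310 − 84,100 = 26,210 kg; Δv = 375×9.81×ln(4.209) = 3678.8×1.4372 ≈ 5287 m/s.
Stage 2: m₀ = 19,990 kg, m_f = 19,990 − 14,700 = 5,290 kg; Δv = 255×9.81×ln(3.779) = 2501.6×1.3294 ≈ 3326 m/s.
Total Δv = 5287 + 3326 = 8613 m/s.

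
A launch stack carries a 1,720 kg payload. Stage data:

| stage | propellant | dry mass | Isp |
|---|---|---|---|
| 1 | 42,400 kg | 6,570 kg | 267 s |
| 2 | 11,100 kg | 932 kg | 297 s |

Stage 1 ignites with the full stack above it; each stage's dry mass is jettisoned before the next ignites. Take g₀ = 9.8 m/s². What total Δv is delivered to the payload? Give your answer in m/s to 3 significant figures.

Ignition mass of stage 1 = 42,400+6,570 + 11,100+932 + 1,720 = 62,722 kg.
Stage 1: m₀ = 62,722 kg, m_f = 62,722 − 42,400 = 20,322 kg; Δv = 267×9.8×ln(3.086) = 2616.6×1.1270 ≈ 2949 m/s.
Stage 2: m₀ = 13,752 kg, m_f = 13,752 − 11,100 = 2,652 kg; Δv = 297×9.8×ln(5.186) = 2910.6×1.6459 ≈ 4790 m/s.
Total Δv = 2949 + 4790 = 7739 m/s.

Δv ≈ 7740 m/s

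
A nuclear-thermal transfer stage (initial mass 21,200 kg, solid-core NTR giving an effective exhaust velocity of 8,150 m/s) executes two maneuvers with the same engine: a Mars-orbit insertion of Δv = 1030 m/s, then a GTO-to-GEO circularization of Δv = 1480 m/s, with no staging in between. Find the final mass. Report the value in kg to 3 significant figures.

final mass ≈ 15600 kg

After the first burn: m = 21200 × exp(−1030/8150.0) = 21200 × 0.88128 = 18,683.1 kg.
After the second burn: m = 18,683.1 × exp(−1480/8150.0) = 18,683.1 × 0.83394 = 15,580.6 kg.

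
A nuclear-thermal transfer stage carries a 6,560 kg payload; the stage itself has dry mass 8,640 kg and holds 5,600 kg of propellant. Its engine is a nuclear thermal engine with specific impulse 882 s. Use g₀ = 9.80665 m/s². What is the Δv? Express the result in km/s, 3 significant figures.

Δv ≈ 2.71 km/s

v_e = Isp · g₀ = 882 × 9.80665 = 8649.5 m/s.
m₀ = payload + dry + propellant = 6,560 + 8,640 + 5,600 = 20,800 kg.
m_f = payload + dry = 6,560 + 8,640 = 15,200 kg.
Δv = v_e · ln(m₀/m_f) = 8649.5 × ln(1.368) = 8649.5 × 0.3137 ≈ 2713.0 m/s.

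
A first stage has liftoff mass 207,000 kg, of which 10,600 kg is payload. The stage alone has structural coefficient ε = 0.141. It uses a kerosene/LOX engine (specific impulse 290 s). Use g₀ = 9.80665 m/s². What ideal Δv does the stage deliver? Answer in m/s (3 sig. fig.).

Δv ≈ 4800 m/s

Stage wet mass = m₀ − payload = 207,000 − 10,600 = 196,400 kg.
Stage dry mass = ε × stage wet mass = 0.141 × 196,400 = 27,692.4 kg.
Burnout mass m_f = stage dry + payload = 27,692.4 + 10,600 = 38,292.4 kg.
v_e = Isp · g₀ = 290 × 9.80665 = 2843.9 m/s.
Using Δv = v_e ln(m₀/m_f): Δv = v_e · ln(207,000/38,292.4) = 2843.9 × ln(5.406) = 2843.9 × 1.6875 ≈ 4799 m/s.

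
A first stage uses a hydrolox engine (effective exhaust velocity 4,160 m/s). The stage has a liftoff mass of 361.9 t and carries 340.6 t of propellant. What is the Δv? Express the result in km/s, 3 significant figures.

Δv ≈ 11.8 km/s

m_f = m₀ − m_prop = 361.9 − 340.6 = 21.3 t.
Using Δv = v_e ln(m₀/m_f): Δv = v_e · ln(m₀/m_f) = 4160.0 × ln(16.99) = 4160.0 × 2.8327 ≈ 11783.9 m/s.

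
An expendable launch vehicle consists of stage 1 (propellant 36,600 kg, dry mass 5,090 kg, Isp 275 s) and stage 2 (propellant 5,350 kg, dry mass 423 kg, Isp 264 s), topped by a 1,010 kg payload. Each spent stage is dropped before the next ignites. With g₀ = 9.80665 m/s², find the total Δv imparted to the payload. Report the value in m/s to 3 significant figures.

Ignition mass of stage 1 = 36,600+5,090 + 5,350+423 + 1,010 = 48,473 kg.
Stage 1: m₀ = 48,473 kg, m_f = 48,473 − 36,600 = 11,873 kg; Δv = 275×9.80665×ln(4.083) = 2696.8×1.4067 ≈ 3794 m/s.
Stage 2: m₀ = 6,783 kg, m_f = 6,783 − 5,350 = 1,433 kg; Δv = 264×9.80665×ln(4.733) = 2589.0×1.5546 ≈ 4025 m/s.
Total Δv = 3794 + 4025 = 7819 m/s.

Δv ≈ 7820 m/s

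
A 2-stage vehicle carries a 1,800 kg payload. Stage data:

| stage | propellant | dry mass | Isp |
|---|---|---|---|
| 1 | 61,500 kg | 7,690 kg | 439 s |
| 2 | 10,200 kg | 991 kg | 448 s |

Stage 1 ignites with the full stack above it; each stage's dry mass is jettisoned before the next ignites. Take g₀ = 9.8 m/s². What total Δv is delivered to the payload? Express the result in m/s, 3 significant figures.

Δv ≈ 12700 m/s

Ignition mass of stage 1 = 61,500+7,690 + 10,200+991 + 1,800 = 82,181 kg.
Stage 1: m₀ = 82,181 kg, m_f = 82,181 − 61,500 = 20,681 kg; Δv = 439×9.8×ln(3.974) = 4302.2×1.3797 ≈ 5936 m/s.
Stage 2: m₀ = 12,991 kg, m_f = 12,991 − 10,200 = 2,791 kg; Δv = 448×9.8×ln(4.655) = 4390.4×1.5379 ≈ 6752 m/s.
Total Δv = 5936 + 6752 = 12688 m/s.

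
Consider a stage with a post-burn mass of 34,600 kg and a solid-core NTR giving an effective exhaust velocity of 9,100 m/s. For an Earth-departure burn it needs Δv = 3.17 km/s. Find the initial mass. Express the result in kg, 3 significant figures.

initial mass ≈ 49000 kg

m₀/m_f = exp(Δv / v_e) = exp(3170 / 9100.0) = exp(0.3484) = 1.4167.
m₀ = m_f × 1.4167 = 34,600 × 1.4167 = 49,017.8 kg.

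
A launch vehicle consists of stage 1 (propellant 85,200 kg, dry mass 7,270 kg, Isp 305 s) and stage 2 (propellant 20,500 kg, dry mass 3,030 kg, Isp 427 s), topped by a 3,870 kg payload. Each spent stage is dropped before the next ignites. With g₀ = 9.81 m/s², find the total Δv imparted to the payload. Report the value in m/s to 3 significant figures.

Δv ≈ 9490 m/s

Ignition mass of stage 1 = 85,200+7,270 + 20,500+3,030 + 3,870 = 119,870 kg.
Stage 1: m₀ = 119,870 kg, m_f = 119,870 − 85,200 = 34,670 kg; Δv = 305×9.81×ln(3.457) = 2992.1×1.2405 ≈ 3712 m/s.
Stage 2: m₀ = 27,400 kg, m_f = 27,400 − 20,500 = 6,900 kg; Δv = 427×9.81×ln(3.971) = 4188.9×1.3790 ≈ 5777 m/s.
Total Δv = 3712 + 5777 = 9489 m/s.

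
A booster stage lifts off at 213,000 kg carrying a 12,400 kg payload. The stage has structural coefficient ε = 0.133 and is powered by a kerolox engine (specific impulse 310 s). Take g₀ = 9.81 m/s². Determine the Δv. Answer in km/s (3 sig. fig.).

Stage wet mass = m₀ − payload = 213,000 − 12,400 = 200,600 kg.
Stage dry mass = ε × stage wet mass = 0.133 × 200,600 = 26,679.8 kg.
Burnout mass m_f = stage dry + payload = 26,679.8 + 12,400 = 39,079.8 kg.
v_e = Isp · g₀ = 310 × 9.81 = 3041.1 m/s.
Δv = v_e · ln(213,000/39,079.8) = 3041.1 × ln(5.45) = 3041.1 × 1.6957 ≈ 5157 m/s.

Δv ≈ 5.16 km/s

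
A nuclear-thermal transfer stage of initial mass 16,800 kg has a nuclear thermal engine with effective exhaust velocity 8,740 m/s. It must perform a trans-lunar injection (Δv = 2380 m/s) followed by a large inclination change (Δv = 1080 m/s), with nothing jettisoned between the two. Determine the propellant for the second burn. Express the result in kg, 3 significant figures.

After the first burn: m = 16800 × exp(−2380/8740.0) = 16800 × 0.76162 = 12,795.2 kg.
After the second burn: m = 12,795.2 × exp(−1080/8740.0) = 12,795.2 × 0.88376 = 11,307.9 kg.
Second-burn propellant = 12,795.2 − 11,307.9 = 1,487.3 kg.

propellant for the second burn ≈ 1490 kg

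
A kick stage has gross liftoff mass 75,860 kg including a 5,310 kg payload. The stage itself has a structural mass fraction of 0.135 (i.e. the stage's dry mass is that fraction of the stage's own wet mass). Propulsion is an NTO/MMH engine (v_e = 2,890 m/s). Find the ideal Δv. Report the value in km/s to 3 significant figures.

Δv ≈ 4.72 km/s

Stage wet mass = m₀ − payload = 75,860 − 5,310 = 70,550 kg.
Stage dry mass = ε × stage wet mass = 0.135 × 70,550 = 9,524.25 kg.
Burnout mass m_f = stage dry + payload = 9,524.25 + 5,310 = 14,834.25 kg.
Using Δv = v_e ln(m₀/m_f): Δv = v_e · ln(75,860/14,834.25) = 2890.0 × ln(5.114) = 2890.0 × 1.6320 ≈ 4716 m/s.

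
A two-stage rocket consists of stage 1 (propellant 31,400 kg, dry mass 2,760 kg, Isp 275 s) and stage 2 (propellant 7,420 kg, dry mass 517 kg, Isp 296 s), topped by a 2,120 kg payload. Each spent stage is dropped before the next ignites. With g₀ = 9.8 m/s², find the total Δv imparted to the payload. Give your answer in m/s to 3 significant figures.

Ignition mass of stage 1 = 31,400+2,760 + 7,420+517 + 2,120 = 44,217 kg.
Stage 1: m₀ = 44,217 kg, m_f = 44,217 − 31,400 = 12,817 kg; Δv = 275×9.8×ln(3.45) = 2695.0×1.2383 ≈ 3337 m/s.
Stage 2: m₀ = 10,057 kg, m_f = 10,057 − 7,420 = 2,637 kg; Δv = 296×9.8×ln(3.814) = 2900.8×1.3386 ≈ 3883 m/s.
Total Δv = 3337 + 3883 = 7220 m/s.

Δv ≈ 7220 m/s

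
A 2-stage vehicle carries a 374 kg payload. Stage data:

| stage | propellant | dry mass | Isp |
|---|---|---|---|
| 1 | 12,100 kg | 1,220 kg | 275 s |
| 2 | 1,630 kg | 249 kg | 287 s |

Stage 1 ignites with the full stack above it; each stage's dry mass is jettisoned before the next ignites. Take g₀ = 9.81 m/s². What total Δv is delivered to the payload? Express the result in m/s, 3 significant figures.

Δv ≈ 7670 m/s

Ignition mass of stage 1 = 12,100+1,220 + 1,630+249 + 374 = 15,573 kg.
Stage 1: m₀ = 15,573 kg, m_f = 15,573 − 12,100 = 3,473 kg; Δv = 275×9.81×ln(4.484) = 2697.8×1.5005 ≈ 4048 m/s.
Stage 2: m₀ = 2,253 kg, m_f = 2,253 − 1,630 = 623 kg; Δv = 287×9.81×ln(3.616) = 2815.5×1.2855 ≈ 3619 m/s.
Total Δv = 4048 + 3619 = 7667 m/s.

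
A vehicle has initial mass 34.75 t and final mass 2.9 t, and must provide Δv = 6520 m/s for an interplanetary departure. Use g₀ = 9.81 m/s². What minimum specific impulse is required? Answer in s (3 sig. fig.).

Isp ≈ 268 s

ln(m₀/m_f) = ln(34750/2900) = ln(11.98) = 2.4835.
v_e = Δv / ln(m₀/m_f) = 6520 / 2.4835 = 2625.4 m/s.
Isp = v_e / g₀ = 2625.4 / 9.81 = 267.6 s.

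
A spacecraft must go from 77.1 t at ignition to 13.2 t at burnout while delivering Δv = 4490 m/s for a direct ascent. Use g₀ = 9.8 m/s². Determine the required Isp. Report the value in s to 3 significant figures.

Isp ≈ 260 s

ln(m₀/m_f) = ln(77100/13200) = ln(5.841) = 1.7649.
v_e = Δv / ln(m₀/m_f) = 4490 / 1.7649 = 2544.1 m/s.
Isp = v_e / g₀ = 2544.1 / 9.8 = 259.6 s.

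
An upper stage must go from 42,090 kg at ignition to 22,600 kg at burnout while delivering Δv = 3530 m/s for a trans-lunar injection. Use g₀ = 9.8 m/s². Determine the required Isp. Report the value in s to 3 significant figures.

Isp ≈ 579 s

ln(m₀/m_f) = ln(42090/22600) = ln(1.862) = 0.6219.
v_e = Δv / ln(m₀/m_f) = 3530 / 0.6219 = 5676.5 m/s.
Isp = v_e / g₀ = 5676.5 / 9.8 = 579.2 s.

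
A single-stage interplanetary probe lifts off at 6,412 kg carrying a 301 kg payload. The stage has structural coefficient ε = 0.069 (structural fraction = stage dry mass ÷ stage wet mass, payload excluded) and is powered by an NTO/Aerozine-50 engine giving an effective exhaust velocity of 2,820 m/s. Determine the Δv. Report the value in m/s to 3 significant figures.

Δv ≈ 6160 m/s

Stage wet mass = m₀ − payload = 6,412 − 301 = 6,111 kg.
Stage dry mass = ε × stage wet mass = 0.069 × 6,111 = 421.659 kg.
Burnout mass m_f = stage dry + payload = 421.659 + 301 = 722.659 kg.
From the ideal rocket equation, Δv = v_e · ln(6,412/722.659) = 2820.0 × ln(8.873) = 2820.0 × 2.1830 ≈ 6156 m/s.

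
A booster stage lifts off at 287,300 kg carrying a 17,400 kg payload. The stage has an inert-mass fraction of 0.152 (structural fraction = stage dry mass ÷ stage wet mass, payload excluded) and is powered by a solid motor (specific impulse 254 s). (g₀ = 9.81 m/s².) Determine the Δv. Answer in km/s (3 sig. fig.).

Stage wet mass = m₀ − payload = 287,300 − 17,400 = 269,900 kg.
Stage dry mass = ε × stage wet mass = 0.152 × 269,900 = 41,024.8 kg.
Burnout mass m_f = stage dry + payload = 41,024.8 + 17,400 = 58,424.8 kg.
v_e = Isp · g₀ = 254 × 9.81 = 2491.7 m/s.
Δv = v_e · ln(287,300/58,424.8) = 2491.7 × ln(4.917) = 2491.7 × 1.5928 ≈ 3969 m/s.

Δv ≈ 3.97 km/s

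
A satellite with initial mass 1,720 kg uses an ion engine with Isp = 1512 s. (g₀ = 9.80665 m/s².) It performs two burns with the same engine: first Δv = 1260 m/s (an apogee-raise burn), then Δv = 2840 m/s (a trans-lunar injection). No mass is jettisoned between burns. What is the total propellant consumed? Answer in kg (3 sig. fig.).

total propellant consumed ≈ 416 kg

v_e = Isp · g₀ = 1512 × 9.80665 = 14827.7 m/s.
After the first burn: m = 1720 × exp(−1260/14827.7) = 1720 × 0.91853 = 1,579.87 kg.
After the second burn: m = 1,579.87 × exp(−2840/14827.7) = 1,579.87 × 0.82569 = 1,304.48 kg.
Total propellant = m₀ − m_final = 1720 − 1,304.48 = 415.52 kg.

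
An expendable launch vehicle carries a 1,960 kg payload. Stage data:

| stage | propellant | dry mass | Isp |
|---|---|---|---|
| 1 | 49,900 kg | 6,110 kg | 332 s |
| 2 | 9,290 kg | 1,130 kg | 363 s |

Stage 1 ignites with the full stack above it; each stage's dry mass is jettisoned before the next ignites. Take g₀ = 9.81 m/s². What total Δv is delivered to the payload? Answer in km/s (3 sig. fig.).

Δv ≈ 9.20 km/s

Ignition mass of stage 1 = 49,900+6,110 + 9,290+1,130 + 1,960 = 68,390 kg.
Stage 1: m₀ = 68,390 kg, m_f = 68,390 − 49,900 = 18,490 kg; Δv = 332×9.81×ln(3.699) = 3256.9×1.3080 ≈ 4260 m/s.
Stage 2: m₀ = 12,380 kg, m_f = 12,380 − 9,290 = 3,090 kg; Δv = 363×9.81×ln(4.006) = 3561.0×1.3879 ≈ 4942 m/s.
Total Δv = 4260 + 4942 = 9202 m/s.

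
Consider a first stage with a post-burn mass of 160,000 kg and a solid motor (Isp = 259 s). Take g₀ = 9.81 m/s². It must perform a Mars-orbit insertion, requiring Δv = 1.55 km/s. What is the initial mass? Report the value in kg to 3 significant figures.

initial mass ≈ 294000 kg

v_e = Isp · g₀ = 259 × 9.81 = 2540.8 m/s.
From the ideal rocket equation, m₀/m_f = exp(Δv / v_e) = exp(1550 / 2540.8) = exp(0.6100) = 1.8405.
m₀ = m_f × 1.8405 = 160,000 × 1.8405 = 294,480 kg.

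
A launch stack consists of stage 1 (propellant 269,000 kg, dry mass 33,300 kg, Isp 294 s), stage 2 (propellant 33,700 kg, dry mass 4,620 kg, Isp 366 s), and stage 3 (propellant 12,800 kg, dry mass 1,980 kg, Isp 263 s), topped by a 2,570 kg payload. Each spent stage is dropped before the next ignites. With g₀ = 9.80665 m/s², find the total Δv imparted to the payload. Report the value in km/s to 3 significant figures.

Δv ≈ 10.8 km/s

Ignition mass of stage 1 = 269,000+33,300 + 33,700+4,620 + 12,800+1,980 + 2,570 = 357,970 kg.
Stage 1: m₀ = 357,970 kg, m_f = 357,970 − 269,000 = 88,970 kg; Δv = 294×9.80665×ln(4.023) = 2883.2×1.3921 ≈ 4014 m/s.
Stage 2: m₀ = 55,670 kg, m_f = 55,670 − 33,700 = 21,970 kg; Δv = 366×9.80665×ln(2.534) = 3589.2×0.9298 ≈ 3337 m/s.
Stage 3: m₀ = 17,350 kg, m_f = 17,350 − 12,800 = 4,550 kg; Δv = 263×9.80665×ln(3.813) = 2579.1×1.3385 ≈ 3452 m/s.
Total Δv = 4014 + 3337 + 3452 = 10803 m/s.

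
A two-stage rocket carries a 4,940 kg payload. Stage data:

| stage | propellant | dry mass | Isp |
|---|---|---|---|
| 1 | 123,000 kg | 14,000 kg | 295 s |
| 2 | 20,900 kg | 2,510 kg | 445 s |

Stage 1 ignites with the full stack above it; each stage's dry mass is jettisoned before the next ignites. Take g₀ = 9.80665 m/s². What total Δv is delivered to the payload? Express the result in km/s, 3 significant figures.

Ignition mass of stage 1 = 123,000+14,000 + 20,900+2,510 + 4,940 = 165,350 kg.
Stage 1: m₀ = 165,350 kg, m_f = 165,350 − 123,000 = 42,350 kg; Δv = 295×9.80665×ln(3.904) = 2893.0×1.3621 ≈ 3940 m/s.
Stage 2: m₀ = 28,350 kg, m_f = 28,350 − 20,900 = 7,450 kg; Δv = 445×9.80665×ln(3.805) = 4364.0×1.3364 ≈ 5832 m/s.
Total Δv = 3940 + 5832 = 9772 m/s.

Δv ≈ 9.77 km/s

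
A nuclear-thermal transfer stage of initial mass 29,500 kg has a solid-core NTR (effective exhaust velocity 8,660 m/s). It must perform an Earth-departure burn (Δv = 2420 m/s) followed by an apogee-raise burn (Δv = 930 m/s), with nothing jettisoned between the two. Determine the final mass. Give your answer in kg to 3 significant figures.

final mass ≈ 20000 kg

After the first burn: m = 29500 × exp(−2420/8660.0) = 29500 × 0.75620 = 22,307.9 kg.
After the second burn: m = 22,307.9 × exp(−930/8660.0) = 22,307.9 × 0.89818 = 20,036.5 kg.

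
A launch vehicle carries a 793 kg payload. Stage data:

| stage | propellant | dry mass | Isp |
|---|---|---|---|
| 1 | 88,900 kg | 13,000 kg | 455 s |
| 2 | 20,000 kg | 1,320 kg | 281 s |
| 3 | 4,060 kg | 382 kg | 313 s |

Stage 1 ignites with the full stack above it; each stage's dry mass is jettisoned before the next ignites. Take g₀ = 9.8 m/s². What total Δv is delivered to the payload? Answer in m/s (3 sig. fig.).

Δv ≈ 13700 m/s

Ignition mass of stage 1 = 88,900+13,000 + 20,000+1,320 + 4,060+382 + 793 = 128,455 kg.
Stage 1: m₀ = 128,455 kg, m_f = 128,455 − 88,900 = 39,555 kg; Δv = 455×9.8×ln(3.248) = 4459.0×1.1779 ≈ 5252 m/s.
Stage 2: m₀ = 26,555 kg, m_f = 26,555 − 20,000 = 6,555 kg; Δv = 281×9.8×ln(4.051) = 2753.8×1.3990 ≈ 3853 m/s.
Stage 3: m₀ = 5,235 kg, m_f = 5,235 − 4,060 = 1,175 kg; Δv = 313×9.8×ln(4.455) = 3067.4×1.4941 ≈ 4583 m/s.
Total Δv = 5252 + 3853 + 4583 = 13688 m/s.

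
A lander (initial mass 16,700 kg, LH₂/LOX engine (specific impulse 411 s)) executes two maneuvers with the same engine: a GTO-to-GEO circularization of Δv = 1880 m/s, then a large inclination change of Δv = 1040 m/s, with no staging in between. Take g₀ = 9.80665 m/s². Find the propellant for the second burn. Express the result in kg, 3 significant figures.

v_e = Isp · g₀ = 411 × 9.80665 = 4030.5 m/s.
After the first burn: m = 16700 × exp(−1880/4030.5) = 16700 × 0.62723 = 10,474.7 kg.
After the second burn: m = 10,474.7 × exp(−1040/4030.5) = 10,474.7 × 0.77257 = 8,092.44 kg.
Second-burn propellant = 10,474.7 − 8,092.44 = 2,382.26 kg.

propellant for the second burn ≈ 2380 kg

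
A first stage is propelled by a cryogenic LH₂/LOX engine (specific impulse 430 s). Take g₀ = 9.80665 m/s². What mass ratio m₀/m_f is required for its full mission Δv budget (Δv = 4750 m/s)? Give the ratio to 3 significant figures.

v_e = Isp · g₀ = 430 × 9.80665 = 4216.9 m/s.
m₀/m_f = exp(Δv / v_e) = exp(4750 / 4216.9) = exp(1.1264) = 3.0846.

mass ratio ≈ 3.08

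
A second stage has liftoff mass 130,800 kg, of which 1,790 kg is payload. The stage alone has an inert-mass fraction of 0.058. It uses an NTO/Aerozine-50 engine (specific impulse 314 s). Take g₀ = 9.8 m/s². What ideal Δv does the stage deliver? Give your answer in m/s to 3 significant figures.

Stage wet mass = m₀ − payload = 130,800 − 1,790 = 129,010 kg.
Stage dry mass = ε × stage wet mass = 0.058 × 129,010 = 7,482.58 kg.
Burnout mass m_f = stage dry + payload = 7,482.58 + 1,790 = 9,272.58 kg.
v_e = Isp · g₀ = 314 × 9.8 = 3077.2 m/s.
By the Tsiolkovsky rocket equation, Δv = v_e · ln(130,800/9,272.58) = 3077.2 × ln(14.11) = 3077.2 × 2.6466 ≈ 8144 m/s.

Δv ≈ 8140 m/s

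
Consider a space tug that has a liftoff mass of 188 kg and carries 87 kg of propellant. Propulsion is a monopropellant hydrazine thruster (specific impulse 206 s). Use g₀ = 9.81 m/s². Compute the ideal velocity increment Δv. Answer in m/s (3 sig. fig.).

Δv ≈ 1260 m/s

v_e = Isp · g₀ = 206 × 9.81 = 2020.9 m/s.
m_f = m₀ − m_prop = 188 − 87 = 101 kg.
Using Δv = v_e ln(m₀/m_f): Δv = v_e · ln(m₀/m_f) = 2020.9 × ln(1.861) = 2020.9 × 0.6213 ≈ 1255.6 m/s.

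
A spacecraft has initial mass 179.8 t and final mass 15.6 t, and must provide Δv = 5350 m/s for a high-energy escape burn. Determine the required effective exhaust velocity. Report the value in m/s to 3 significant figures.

ln(m₀/m_f) = ln(179800/15600) = ln(11.53) = 2.4446.
From the ideal rocket equation, v_e = Δv / ln(m₀/m_f) = 5350 / 2.4446 = 2188.5 m/s.

v_e ≈ 2190 m/s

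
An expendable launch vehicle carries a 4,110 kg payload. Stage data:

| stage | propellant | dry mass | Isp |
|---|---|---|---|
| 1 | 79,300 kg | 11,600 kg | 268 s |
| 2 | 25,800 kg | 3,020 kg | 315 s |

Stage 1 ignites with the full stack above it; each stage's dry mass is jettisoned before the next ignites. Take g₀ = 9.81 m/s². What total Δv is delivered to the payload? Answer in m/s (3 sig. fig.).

Ignition mass of stage 1 = 79,300+11,600 + 25,800+3,020 + 4,110 = 123,830 kg.
Stage 1: m₀ = 123,830 kg, m_f = 123,830 − 79,300 = 44,530 kg; Δv = 268×9.81×ln(2.781) = 2629.1×1.0227 ≈ 2689 m/s.
Stage 2: m₀ = 32,930 kg, m_f = 32,930 − 25,800 = 7,130 kg; Δv = 315×9.81×ln(4.619) = 3090.2×1.5301 ≈ 4728 m/s.
Total Δv = 2689 + 4728 = 7417 m/s.

Δv ≈ 7420 m/s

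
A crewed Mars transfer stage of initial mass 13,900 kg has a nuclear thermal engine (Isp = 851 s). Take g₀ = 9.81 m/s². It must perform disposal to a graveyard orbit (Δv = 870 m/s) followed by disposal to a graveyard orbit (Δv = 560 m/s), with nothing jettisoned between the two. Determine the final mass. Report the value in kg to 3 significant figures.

final mass ≈ 11700 kg

v_e = Isp · g₀ = 851 × 9.81 = 8348.3 m/s.
After the first burn: m = 13900 × exp(−870/8348.3) = 13900 × 0.90103 = 12,524.3 kg.
After the second burn: m = 12,524.3 × exp(−560/8348.3) = 12,524.3 × 0.93512 = 11,711.7 kg.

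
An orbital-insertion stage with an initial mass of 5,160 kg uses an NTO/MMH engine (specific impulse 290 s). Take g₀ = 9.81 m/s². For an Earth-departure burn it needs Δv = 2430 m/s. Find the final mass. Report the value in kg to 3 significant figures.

final mass ≈ 2200 kg

v_e = Isp · g₀ = 290 × 9.81 = 2844.9 m/s.
m₀/m_f = exp(Δv / v_e) = exp(2430 / 2844.9) = exp(0.8542) = 2.3494.
m_f = m₀ / 2.3494 = 5,160 / 2.3494 = 2,196.31 kg.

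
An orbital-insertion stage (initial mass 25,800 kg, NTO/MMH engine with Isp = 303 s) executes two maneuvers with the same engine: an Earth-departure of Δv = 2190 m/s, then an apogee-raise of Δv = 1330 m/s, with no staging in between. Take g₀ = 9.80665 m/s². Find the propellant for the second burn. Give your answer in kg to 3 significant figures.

propellant for the second burn ≈ 4460 kg

v_e = Isp · g₀ = 303 × 9.80665 = 2971.4 m/s.
After the first burn: m = 25800 × exp(−2190/2971.4) = 25800 × 0.47854 = 12,346.3 kg.
After the second burn: m = 12,346.3 × exp(−1330/2971.4) = 12,346.3 × 0.63916 = 7,891.26 kg.
Second-burn propellant = 12,346.3 − 7,891.26 = 4,455.04 kg.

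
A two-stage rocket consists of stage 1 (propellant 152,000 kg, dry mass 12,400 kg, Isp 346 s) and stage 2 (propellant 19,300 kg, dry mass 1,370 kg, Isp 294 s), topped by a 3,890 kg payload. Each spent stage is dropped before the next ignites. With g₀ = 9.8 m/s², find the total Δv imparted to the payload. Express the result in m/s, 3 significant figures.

Δv ≈ 9970 m/s

Ignition mass of stage 1 = 152,000+12,400 + 19,300+1,370 + 3,890 = 188,960 kg.
Stage 1: m₀ = 188,960 kg, m_f = 188,960 − 152,000 = 36,960 kg; Δv = 346×9.8×ln(5.113) = 3390.8×1.6317 ≈ 5533 m/s.
Stage 2: m₀ = 24,560 kg, m_f = 24,560 − 19,300 = 5,260 kg; Δv = 294×9.8×ln(4.669) = 2881.2×1.5410 ≈ 4440 m/s.
Total Δv = 5533 + 4440 = 9973 m/s.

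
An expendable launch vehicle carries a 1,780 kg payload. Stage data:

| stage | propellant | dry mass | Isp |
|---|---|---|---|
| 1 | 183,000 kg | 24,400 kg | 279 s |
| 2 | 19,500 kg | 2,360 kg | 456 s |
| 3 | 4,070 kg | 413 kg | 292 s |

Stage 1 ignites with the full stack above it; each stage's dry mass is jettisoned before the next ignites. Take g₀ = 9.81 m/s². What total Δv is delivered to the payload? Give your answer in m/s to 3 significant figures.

Ignition mass of stage 1 = 183,000+24,400 + 19,500+2,360 + 4,070+413 + 1,780 = 235,523 kg.
Stage 1: m₀ = 235,523 kg, m_f = 235,523 − 183,000 = 52,523 kg; Δv = 279×9.81×ln(4.484) = 2737.0×1.5006 ≈ 4107 m/s.
Stage 2: m₀ = 28,123 kg, m_f = 28,123 − 19,500 = 8,623 kg; Δv = 456×9.81×ln(3.261) = 4473.4×1.1822 ≈ 5288 m/s.
Stage 3: m₀ = 6,263 kg, m_f = 6,263 − 4,070 = 2,193 kg; Δv = 292×9.81×ln(2.856) = 2864.5×1.0494 ≈ 3006 m/s.
Total Δv = 4107 + 5288 + 3006 = 12401 m/s.

Δv ≈ 12400 m/s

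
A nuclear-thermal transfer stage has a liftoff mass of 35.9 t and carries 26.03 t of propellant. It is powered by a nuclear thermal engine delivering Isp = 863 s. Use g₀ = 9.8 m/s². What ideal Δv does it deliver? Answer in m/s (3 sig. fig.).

v_e = Isp · g₀ = 863 × 9.8 = 8457.4 m/s.
m_f = m₀ − m_prop = 35.9 − 26.03 = 9.87 t.
By the Tsiolkovsky rocket equation, Δv = v_e · ln(m₀/m_f) = 8457.4 × ln(3.637) = 8457.4 × 1.2912 ≈ 10920.5 m/s.

Δv ≈ 10900 m/s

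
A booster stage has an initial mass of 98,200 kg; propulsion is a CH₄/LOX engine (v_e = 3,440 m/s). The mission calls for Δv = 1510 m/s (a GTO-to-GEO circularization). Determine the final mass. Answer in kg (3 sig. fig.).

final mass ≈ 63300 kg

Rocket equation: m₀/m_f = exp(Δv / v_e) = exp(1510 / 3440.0) = exp(0.4390) = 1.5511.
m_f = m₀ / 1.5511 = 98,200 / 1.5511 = 63,309.9 kg.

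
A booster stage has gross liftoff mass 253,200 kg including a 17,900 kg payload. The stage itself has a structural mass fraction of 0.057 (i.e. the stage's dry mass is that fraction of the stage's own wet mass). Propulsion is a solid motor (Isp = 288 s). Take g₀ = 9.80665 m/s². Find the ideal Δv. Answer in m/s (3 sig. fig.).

Stage wet mass = m₀ − payload = 253,200 − 17,900 = 235,300 kg.
Stage dry mass = ε × stage wet mass = 0.057 × 235,300 = 13,412.1 kg.
Burnout mass m_f = stage dry + payload = 13,412.1 + 17,900 = 31,312.1 kg.
v_e = Isp · g₀ = 288 × 9.80665 = 2824.3 m/s.
Using Δv = v_e ln(m₀/m_f): Δv = v_e · ln(253,200/31,312.1) = 2824.3 × ln(8.086) = 2824.3 × 2.0902 ≈ 5903 m/s.

Δv ≈ 5900 m/s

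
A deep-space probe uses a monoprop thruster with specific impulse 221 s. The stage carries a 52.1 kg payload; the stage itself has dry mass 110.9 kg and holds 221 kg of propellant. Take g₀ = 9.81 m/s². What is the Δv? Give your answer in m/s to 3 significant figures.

Δv ≈ 1860 m/s

v_e = Isp · g₀ = 221 × 9.81 = 2168.0 m/s.
m₀ = payload + dry + propellant = 52.1 + 110.9 + 221 = 384 kg.
m_f = payload + dry = 52.1 + 110.9 = 163 kg.
Δv = v_e · ln(m₀/m_f) = 2168.0 × ln(2.356) = 2168.0 × 0.8569 ≈ 1857.8 m/s.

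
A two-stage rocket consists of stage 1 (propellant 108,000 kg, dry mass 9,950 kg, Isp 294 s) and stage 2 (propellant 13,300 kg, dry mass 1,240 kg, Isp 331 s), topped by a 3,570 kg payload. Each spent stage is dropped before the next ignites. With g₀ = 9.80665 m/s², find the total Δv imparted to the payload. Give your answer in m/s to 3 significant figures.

Ignition mass of stage 1 = 108,000+9,950 + 13,300+1,240 + 3,570 = 136,060 kg.
Stage 1: m₀ = 136,060 kg, m_f = 136,060 − 108,000 = 28,060 kg; Δv = 294×9.80665×ln(4.849) = 2883.2×1.5788 ≈ 4552 m/s.
Stage 2: m₀ = 18,110 kg, m_f = 18,110 − 13,300 = 4,810 kg; Δv = 331×9.80665×ln(3.765) = 3246.0×1.3258 ≈ 4303 m/s.
Total Δv = 4552 + 4303 = 8855 m/s.

Δv ≈ 8860 m/s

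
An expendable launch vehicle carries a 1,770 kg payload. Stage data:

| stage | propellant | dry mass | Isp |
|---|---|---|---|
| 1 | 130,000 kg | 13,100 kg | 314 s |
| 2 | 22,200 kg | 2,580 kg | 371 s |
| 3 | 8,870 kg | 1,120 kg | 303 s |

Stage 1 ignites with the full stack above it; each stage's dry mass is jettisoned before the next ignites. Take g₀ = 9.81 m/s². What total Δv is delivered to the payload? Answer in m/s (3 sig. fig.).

Δv ≈ 11500 m/s

Ignition mass of stage 1 = 130,000+13,100 + 22,200+2,580 + 8,870+1,120 + 1,770 = 179,640 kg.
Stage 1: m₀ = 179,640 kg, m_f = 179,640 − 130,000 = 49,640 kg; Δv = 314×9.81×ln(3.619) = 3080.3×1.2862 ≈ 3962 m/s.
Stage 2: m₀ = 36,540 kg, m_f = 36,540 − 22,200 = 14,340 kg; Δv = 371×9.81×ln(2.548) = 3639.5×0.9354 ≈ 3404 m/s.
Stage 3: m₀ = 11,760 kg, m_f = 11,760 − 8,870 = 2,890 kg; Δv = 303×9.81×ln(4.069) = 2972.4×1.4034 ≈ 4172 m/s.
Total Δv = 3962 + 3404 + 4172 = 11538 m/s.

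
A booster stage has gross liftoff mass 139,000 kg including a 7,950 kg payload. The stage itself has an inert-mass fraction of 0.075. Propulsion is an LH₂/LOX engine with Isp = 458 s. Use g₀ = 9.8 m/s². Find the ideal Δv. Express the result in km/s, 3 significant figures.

Stage wet mass = m₀ − payload = 139,000 − 7,950 = 131,050 kg.
Stage dry mass = ε × stage wet mass = 0.075 × 131,050 = 9,828.75 kg.
Burnout mass m_f = stage dry + payload = 9,828.75 + 7,950 = 17,778.75 kg.
v_e = Isp · g₀ = 458 × 9.8 = 4488.4 m/s.
Rocket equation: Δv = v_e · ln(139,000/17,778.75) = 4488.4 × ln(7.818) = 4488.4 × 2.0565 ≈ 9230 m/s.

Δv ≈ 9.23 km/s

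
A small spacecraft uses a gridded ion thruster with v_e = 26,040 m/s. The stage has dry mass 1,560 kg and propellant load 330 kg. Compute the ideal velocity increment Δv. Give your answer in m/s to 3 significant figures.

m₀ = m_dry + m_prop = 1,560 + 330 = 1,890 kg.
Rocket equation: Δv = v_e · ln(m₀/m_f) = 26040.0 × ln(1.212) = 26040.0 × 0.1919 ≈ 4996.8 m/s.

Δv ≈ 5000 m/s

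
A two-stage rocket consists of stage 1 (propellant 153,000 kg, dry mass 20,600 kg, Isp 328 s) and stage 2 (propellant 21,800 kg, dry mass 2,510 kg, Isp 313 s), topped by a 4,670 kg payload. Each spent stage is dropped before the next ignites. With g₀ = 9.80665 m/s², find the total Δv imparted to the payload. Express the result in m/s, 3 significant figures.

Ignition mass of stage 1 = 153,000+20,600 + 21,800+2,510 + 4,670 = 202,580 kg.
Stage 1: m₀ = 202,580 kg, m_f = 202,580 − 153,000 = 49,580 kg; Δv = 328×9.80665×ln(4.086) = 3216.6×1.4075 ≈ 4527 m/s.
Stage 2: m₀ = 28,980 kg, m_f = 28,980 − 21,800 = 7,180 kg; Δv = 313×9.80665×ln(4.036) = 3069.5×1.3953 ≈ 4283 m/s.
Total Δv = 4527 + 4283 = 8810 m/s.

Δv ≈ 8810 m/s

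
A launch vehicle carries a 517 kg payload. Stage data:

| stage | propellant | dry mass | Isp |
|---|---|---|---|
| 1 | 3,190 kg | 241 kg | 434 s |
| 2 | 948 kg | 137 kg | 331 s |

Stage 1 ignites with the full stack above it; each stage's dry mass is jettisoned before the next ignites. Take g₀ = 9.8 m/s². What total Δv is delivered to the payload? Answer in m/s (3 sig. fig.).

Ignition mass of stage 1 = 3,190+241 + 948+137 + 517 = 5,033 kg.
Stage 1: m₀ = 5,033 kg, m_f = 5,033 − 3,190 = 1,843 kg; Δv = 434×9.8×ln(2.731) = 4253.2×1.0046 ≈ 4273 m/s.
Stage 2: m₀ = 1,602 kg, m_f = 1,602 − 948 = 654 kg; Δv = 331×9.8×ln(2.45) = 3243.8×0.8959 ≈ 2906 m/s.
Total Δv = 4273 + 2906 = 7179 m/s.

Δv ≈ 7180 m/s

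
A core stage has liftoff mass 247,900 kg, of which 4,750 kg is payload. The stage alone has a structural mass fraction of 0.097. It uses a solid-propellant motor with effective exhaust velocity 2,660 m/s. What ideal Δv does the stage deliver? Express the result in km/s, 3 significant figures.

Stage wet mass = m₀ − payload = 247,900 − 4,750 = 243,150 kg.
Stage dry mass = ε × stage wet mass = 0.097 × 243,150 = 23,585.6 kg.
Burnout mass m_f = stage dry + payload = 23,585.6 + 4,750 = 28,335.6 kg.
By the Tsiolkovsky rocket equation, Δv = v_e · ln(247,900/28,335.6) = 2660.0 × ln(8.749) = 2660.0 × 2.1689 ≈ 5769 m/s.

Δv ≈ 5.77 km/s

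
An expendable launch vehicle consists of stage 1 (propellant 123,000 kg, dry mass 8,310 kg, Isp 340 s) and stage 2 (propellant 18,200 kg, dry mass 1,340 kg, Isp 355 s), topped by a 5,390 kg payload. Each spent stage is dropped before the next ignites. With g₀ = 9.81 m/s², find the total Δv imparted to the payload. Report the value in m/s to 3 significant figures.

Δv ≈ 9720 m/s

Ignition mass of stage 1 = 123,000+8,310 + 18,200+1,340 + 5,390 = 156,240 kg.
Stage 1: m₀ = 156,240 kg, m_f = 156,240 − 123,000 = 33,240 kg; Δv = 340×9.81×ln(4.7) = 3335.4×1.5476 ≈ 5162 m/s.
Stage 2: m₀ = 24,930 kg, m_f = 24,930 − 18,200 = 6,730 kg; Δv = 355×9.81×ln(3.704) = 3482.6×1.3095 ≈ 4560 m/s.
Total Δv = 5162 + 4560 = 9722 m/s.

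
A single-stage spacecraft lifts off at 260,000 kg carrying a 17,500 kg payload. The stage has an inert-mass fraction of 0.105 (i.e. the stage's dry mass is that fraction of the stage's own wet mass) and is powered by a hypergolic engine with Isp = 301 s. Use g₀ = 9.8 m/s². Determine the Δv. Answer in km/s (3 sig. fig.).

Stage wet mass = m₀ − payload = 260,000 − 17,500 = 242,500 kg.
Stage dry mass = ε × stage wet mass = 0.105 × 242,500 = 25,462.5 kg.
Burnout mass m_f = stage dry + payload = 25,462.5 + 17,500 = 42,962.5 kg.
v_e = Isp · g₀ = 301 × 9.8 = 2949.8 m/s.
From the ideal rocket equation, Δv = v_e · ln(260,000/42,962.5) = 2949.8 × ln(6.052) = 2949.8 × 1.8004 ≈ 5311 m/s.

Δv ≈ 5.31 km/s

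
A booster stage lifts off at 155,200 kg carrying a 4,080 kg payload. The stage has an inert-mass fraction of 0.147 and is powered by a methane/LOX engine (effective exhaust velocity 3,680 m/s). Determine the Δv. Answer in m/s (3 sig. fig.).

Δv ≈ 6530 m/s

Stage wet mass = m₀ − payload = 155,200 − 4,080 = 151,120 kg.
Stage dry mass = ε × stage wet mass = 0.147 × 151,120 = 22,214.6 kg.
Burnout mass m_f = stage dry + payload = 22,214.6 + 4,080 = 26,294.6 kg.
Δv = v_e · ln(155,200/26,294.6) = 3680.0 × ln(5.902) = 3680.0 × 1.7754 ≈ 6533 m/s.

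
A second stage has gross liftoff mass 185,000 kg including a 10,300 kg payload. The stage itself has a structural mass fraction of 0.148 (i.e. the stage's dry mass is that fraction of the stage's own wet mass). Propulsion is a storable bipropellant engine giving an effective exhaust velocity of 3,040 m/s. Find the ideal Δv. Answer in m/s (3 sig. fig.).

Δv ≈ 4960 m/s

Stage wet mass = m₀ − payload = 185,000 − 10,300 = 174,700 kg.
Stage dry mass = ε × stage wet mass = 0.148 × 174,700 = 25,855.6 kg.
Burnout mass m_f = stage dry + payload = 25,855.6 + 10,300 = 36,155.6 kg.
From the ideal rocket equation, Δv = v_e · ln(185,000/36,155.6) = 3040.0 × ln(5.117) = 3040.0 × 1.6325 ≈ 4963 m/s.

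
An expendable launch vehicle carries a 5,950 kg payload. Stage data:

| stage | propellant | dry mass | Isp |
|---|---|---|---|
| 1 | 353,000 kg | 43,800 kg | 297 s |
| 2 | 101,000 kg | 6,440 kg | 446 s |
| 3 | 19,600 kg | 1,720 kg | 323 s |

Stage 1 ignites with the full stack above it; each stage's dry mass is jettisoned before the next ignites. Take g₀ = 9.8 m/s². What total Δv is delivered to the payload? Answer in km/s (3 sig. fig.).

Ignition mass of stage 1 = 353,000+43,800 + 101,000+6,440 + 19,600+1,720 + 5,950 = 531,510 kg.
Stage 1: m₀ = 531,510 kg, m_f = 531,510 − 353,000 = 178,510 kg; Δv = 297×9.8×ln(2.977) = 2910.6×1.0911 ≈ 3176 m/s.
Stage 2: m₀ = 134,710 kg, m_f = 134,710 − 101,000 = 33,710 kg; Δv = 446×9.8×ln(3.996) = 4370.8×1.3853 ≈ 6055 m/s.
Stage 3: m₀ = 27,270 kg, m_f = 27,270 − 19,600 = 7,670 kg; Δv = 323×9.8×ln(3.555) = 3165.4×1.2685 ≈ 4015 m/s.
Total Δv = 3176 + 6055 + 4015 = 13246 m/s.

Δv ≈ 13.2 km/s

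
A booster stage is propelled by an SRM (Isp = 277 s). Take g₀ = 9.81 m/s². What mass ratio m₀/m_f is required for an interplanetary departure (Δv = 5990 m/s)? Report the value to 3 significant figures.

mass ratio ≈ 9.06

v_e = Isp · g₀ = 277 × 9.81 = 2717.4 m/s.
Using Δv = v_e ln(m₀/m_f): m₀/m_f = exp(Δv / v_e) = exp(5990 / 2717.4) = exp(2.2043) = 9.0642.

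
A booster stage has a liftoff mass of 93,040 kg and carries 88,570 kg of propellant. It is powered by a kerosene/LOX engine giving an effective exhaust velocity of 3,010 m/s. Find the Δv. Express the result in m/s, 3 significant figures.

Δv ≈ 9140 m/s

m_f = m₀ − m_prop = 93,040 − 88,570 = 4,470 kg.
Δv = v_e · ln(m₀/m_f) = 3010.0 × ln(20.81) = 3010.0 × 3.0356 ≈ 9137.3 m/s.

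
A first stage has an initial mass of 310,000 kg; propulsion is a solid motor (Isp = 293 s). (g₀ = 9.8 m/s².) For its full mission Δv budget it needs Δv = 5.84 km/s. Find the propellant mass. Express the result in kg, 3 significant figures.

v_e = Isp · g₀ = 293 × 9.8 = 2871.4 m/s.
Rocket equation: m₀/m_f = exp(Δv / v_e) = exp(5840 / 2871.4) = exp(2.0339) = 7.6435.
m_f = 310,000 / 7.6435 = 40,557.3 kg, so propellant = m₀ − m_f = 310,000 − 40,557.3 = 269,442.7 kg.

propellant mass ≈ 269000 kg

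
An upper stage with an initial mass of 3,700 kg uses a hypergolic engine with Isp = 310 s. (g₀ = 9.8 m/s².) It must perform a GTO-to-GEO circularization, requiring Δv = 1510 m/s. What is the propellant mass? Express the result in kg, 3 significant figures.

v_e = Isp · g₀ = 310 × 9.8 = 3038.0 m/s.
Using Δv = v_e ln(m₀/m_f): m₀/m_f = exp(Δv / v_e) = exp(1510 / 3038.0) = exp(0.4970) = 1.6438.
m_f = 3,700 / 1.6438 = 2,250.88 kg, so propellant = m₀ − m_f = 3,700 − 2,250.88 = 1,449.12 kg.

propellant mass ≈ 1450 kg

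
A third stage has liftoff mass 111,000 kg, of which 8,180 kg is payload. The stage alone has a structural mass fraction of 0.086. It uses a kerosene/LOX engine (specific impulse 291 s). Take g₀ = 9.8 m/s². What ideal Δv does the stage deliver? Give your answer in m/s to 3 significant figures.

Stage wet mass = m₀ − payload = 111,000 − 8,180 = 102,820 kg.
Stage dry mass = ε × stage wet mass = 0.086 × 102,820 = 8,842.52 kg.
Burnout mass m_f = stage dry + payload = 8,842.52 + 8,180 = 17,022.52 kg.
v_e = Isp · g₀ = 291 × 9.8 = 2851.8 m/s.
Δv = v_e · ln(111,000/17,022.52) = 2851.8 × ln(6.521) = 2851.8 × 1.8750 ≈ 5347 m/s.

Δv ≈ 5350 m/s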